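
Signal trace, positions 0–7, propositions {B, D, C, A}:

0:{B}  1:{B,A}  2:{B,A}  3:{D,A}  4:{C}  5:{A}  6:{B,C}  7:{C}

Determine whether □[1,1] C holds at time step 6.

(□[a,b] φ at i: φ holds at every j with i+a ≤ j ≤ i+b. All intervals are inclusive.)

Holds

Check C at every j in [7,7]:
  j=7: true
All positions satisfy it → formula holds.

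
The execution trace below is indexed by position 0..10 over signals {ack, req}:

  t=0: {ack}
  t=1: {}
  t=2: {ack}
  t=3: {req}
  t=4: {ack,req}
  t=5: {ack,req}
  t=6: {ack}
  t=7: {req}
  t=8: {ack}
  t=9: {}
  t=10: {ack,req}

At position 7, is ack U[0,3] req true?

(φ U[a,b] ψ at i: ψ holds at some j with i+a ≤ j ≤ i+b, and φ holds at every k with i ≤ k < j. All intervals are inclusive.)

Need some j in [7,10] with req, and ack at every k in [7,j-1].
  j=7: req holds; no prefix to check → satisfied.

True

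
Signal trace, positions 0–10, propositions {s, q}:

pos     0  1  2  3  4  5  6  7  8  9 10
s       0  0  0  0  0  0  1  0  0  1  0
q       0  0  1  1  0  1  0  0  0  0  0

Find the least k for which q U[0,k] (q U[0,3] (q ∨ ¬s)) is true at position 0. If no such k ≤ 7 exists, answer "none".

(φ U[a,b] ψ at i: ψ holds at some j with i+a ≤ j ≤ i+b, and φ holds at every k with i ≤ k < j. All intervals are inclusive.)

0

Need earliest j ≥ 0 with (q U[0,3] (q ∨ ¬s)), and q at every k in [0,j-1].
  j=0: rhs holds (empty prefix). k = 0.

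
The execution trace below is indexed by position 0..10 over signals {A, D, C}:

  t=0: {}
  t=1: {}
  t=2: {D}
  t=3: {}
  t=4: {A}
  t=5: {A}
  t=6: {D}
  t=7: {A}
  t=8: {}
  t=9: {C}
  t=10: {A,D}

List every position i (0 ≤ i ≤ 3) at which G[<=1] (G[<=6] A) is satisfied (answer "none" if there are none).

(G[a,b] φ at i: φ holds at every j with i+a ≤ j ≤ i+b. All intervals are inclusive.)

Evaluate at each i in [0,3]:
  i=0: ✗ (fails at j=0)
  i=1: ✗ (fails at j=1)
  i=2: ✗ (fails at j=2)
  i=3: ✗ (fails at j=3)

none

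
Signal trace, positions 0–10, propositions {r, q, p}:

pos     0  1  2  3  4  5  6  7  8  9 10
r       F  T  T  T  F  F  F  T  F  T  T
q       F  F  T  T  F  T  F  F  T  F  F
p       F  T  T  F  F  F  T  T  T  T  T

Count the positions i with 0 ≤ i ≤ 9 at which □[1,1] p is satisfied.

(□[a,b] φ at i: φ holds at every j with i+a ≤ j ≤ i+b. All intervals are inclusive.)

7

Evaluate at each i in [0,9]:
  i=0: ✓ (all of [1,1])
  i=1: ✓ (all of [2,2])
  i=2: ✗ (fails at j=3)
  i=3: ✗ (fails at j=4)
  i=4: ✗ (fails at j=5)
  i=5: ✓ (all of [6,6])
  i=6: ✓ (all of [7,7])
  i=7: ✓ (all of [8,8])
  i=8: ✓ (all of [9,9])
  i=9: ✓ (all of [10,10])
Positions where it holds: {0, 1, 5, 6, 7, 8, 9} → 7.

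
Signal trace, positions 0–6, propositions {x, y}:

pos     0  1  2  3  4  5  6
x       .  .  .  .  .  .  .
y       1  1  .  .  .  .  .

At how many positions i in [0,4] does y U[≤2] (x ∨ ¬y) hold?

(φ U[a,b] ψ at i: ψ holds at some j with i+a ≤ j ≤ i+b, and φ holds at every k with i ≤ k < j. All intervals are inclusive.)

5

Evaluate at each i in [0,4]:
  i=0: ✓ (rhs at j=2; lhs holds on [0,1])
  i=1: ✓ (rhs at j=2; lhs holds on [1,1])
  i=2: ✓ (rhs at j=2)
  i=3: ✓ (rhs at j=3)
  i=4: ✓ (rhs at j=4)
Positions where it holds: {0, 1, 2, 3, 4} → 5.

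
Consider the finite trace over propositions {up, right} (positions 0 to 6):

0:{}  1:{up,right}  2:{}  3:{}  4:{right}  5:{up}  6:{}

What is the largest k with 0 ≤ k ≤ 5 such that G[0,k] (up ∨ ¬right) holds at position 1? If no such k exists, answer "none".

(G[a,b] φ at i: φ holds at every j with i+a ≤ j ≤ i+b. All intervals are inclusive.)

(up ∨ ¬right) must hold from j=1 onward; find where it first fails.
  j=1: holds
  j=2: holds
  j=3: holds
  j=4: fails
Holds on [1,3], so largest k = 2.

2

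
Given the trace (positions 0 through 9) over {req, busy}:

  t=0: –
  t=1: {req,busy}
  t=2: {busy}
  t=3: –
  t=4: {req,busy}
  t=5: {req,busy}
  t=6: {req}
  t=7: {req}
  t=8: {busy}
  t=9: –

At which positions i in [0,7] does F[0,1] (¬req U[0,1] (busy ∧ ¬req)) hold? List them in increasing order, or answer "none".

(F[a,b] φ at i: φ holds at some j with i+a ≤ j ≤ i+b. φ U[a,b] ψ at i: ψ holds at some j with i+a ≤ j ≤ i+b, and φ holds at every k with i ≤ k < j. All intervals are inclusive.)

1, 2, 7

Evaluate at each i in [0,7]:
  i=0: ✗ (none in [0,1])
  i=1: ✓ (witness j=2)
  i=2: ✓ (witness j=2)
  i=3: ✗ (none in [3,4])
  i=4: ✗ (none in [4,5])
  i=5: ✗ (none in [5,6])
  i=6: ✗ (none in [6,7])
  i=7: ✓ (witness j=8)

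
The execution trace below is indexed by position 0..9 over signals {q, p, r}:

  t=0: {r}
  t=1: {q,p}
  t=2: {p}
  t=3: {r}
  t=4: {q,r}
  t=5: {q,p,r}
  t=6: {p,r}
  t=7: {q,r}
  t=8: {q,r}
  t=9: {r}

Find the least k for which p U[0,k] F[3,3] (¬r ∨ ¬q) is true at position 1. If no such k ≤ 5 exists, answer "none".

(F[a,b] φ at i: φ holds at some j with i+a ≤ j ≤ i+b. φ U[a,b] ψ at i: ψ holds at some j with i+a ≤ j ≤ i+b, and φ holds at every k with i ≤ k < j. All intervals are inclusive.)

Need earliest j ≥ 1 with F[3,3] (¬r ∨ ¬q), and p at every k in [1,j-1].
  j=1: rhs fails.
  j=2: rhs fails.
  j=3: rhs holds; lhs holds on [1,2]. k = 2.

2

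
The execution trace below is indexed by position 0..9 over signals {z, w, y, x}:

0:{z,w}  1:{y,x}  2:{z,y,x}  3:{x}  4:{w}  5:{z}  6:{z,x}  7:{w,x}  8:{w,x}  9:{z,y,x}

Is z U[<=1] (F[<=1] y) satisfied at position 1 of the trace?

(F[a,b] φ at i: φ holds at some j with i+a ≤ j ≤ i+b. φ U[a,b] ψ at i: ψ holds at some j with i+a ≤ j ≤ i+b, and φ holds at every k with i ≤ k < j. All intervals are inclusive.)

True

Need some j in [1,2] with F[<=1] y, and z at every k in [1,j-1].
  j=1: F[<=1] y holds; no prefix to check → satisfied.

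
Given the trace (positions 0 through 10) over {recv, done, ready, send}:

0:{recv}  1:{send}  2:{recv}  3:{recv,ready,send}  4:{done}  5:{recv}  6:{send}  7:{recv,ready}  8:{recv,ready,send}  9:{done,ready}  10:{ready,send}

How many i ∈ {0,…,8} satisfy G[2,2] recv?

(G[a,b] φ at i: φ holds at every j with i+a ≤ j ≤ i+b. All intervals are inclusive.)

Evaluate at each i in [0,8]:
  i=0: ✓ (all of [2,2])
  i=1: ✓ (all of [3,3])
  i=2: ✗ (fails at j=4)
  i=3: ✓ (all of [5,5])
  i=4: ✗ (fails at j=6)
  i=5: ✓ (all of [7,7])
  i=6: ✓ (all of [8,8])
  i=7: ✗ (fails at j=9)
  i=8: ✗ (fails at j=10)
Positions where it holds: {0, 1, 3, 5, 6} → 5.

5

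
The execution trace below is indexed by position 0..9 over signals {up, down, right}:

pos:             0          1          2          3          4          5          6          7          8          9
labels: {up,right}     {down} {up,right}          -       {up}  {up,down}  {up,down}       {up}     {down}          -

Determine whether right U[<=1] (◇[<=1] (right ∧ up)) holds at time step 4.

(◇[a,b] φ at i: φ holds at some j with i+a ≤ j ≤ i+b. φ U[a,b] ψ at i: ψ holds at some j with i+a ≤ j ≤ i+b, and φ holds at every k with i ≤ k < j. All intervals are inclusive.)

Need some j in [4,5] with ◇[<=1] (right ∧ up), and right at every k in [4,j-1].
  j=4: ◇[<=1] (right ∧ up) — fails (none in [4,5]).
  j=5: ◇[<=1] (right ∧ up) — fails (none in [5,6]).
No j in the window works → until fails.

False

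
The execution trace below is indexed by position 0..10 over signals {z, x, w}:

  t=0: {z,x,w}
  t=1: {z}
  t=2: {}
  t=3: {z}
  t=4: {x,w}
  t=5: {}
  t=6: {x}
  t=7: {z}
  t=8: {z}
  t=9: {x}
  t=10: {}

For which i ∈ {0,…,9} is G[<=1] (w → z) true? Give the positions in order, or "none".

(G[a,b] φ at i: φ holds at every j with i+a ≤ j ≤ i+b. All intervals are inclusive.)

Evaluate at each i in [0,9]:
  i=0: ✓ (all of [0,1])
  i=1: ✓ (all of [1,2])
  i=2: ✓ (all of [2,3])
  i=3: ✗ (fails at j=4)
  i=4: ✗ (fails at j=4)
  i=5: ✓ (all of [5,6])
  i=6: ✓ (all of [6,7])
  i=7: ✓ (all of [7,8])
  i=8: ✓ (all of [8,9])
  i=9: ✓ (all of [9,10])

0, 1, 2, 5, 6, 7, 8, 9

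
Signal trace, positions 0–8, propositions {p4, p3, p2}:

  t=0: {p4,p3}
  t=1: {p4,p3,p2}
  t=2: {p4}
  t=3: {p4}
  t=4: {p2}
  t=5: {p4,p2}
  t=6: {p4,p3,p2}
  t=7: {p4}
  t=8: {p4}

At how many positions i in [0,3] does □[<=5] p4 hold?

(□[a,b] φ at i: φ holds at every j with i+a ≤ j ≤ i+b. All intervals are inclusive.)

0

Evaluate at each i in [0,3]:
  i=0: ✗ (fails at j=4)
  i=1: ✗ (fails at j=4)
  i=2: ✗ (fails at j=4)
  i=3: ✗ (fails at j=4)
Positions where it holds: {} → 0.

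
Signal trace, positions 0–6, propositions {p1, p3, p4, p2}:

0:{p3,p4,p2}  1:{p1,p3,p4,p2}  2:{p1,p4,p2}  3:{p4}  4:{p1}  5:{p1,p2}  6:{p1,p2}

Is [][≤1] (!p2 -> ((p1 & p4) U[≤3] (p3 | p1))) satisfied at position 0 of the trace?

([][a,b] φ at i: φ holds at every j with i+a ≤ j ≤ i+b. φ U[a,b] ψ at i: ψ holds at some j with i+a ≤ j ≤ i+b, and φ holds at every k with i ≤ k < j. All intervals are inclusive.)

Check (!p2 -> ((p1 & p4) U[≤3] (p3 | p1))) at every j in [0,1]:
  j=0: antecedent false → ✓
  j=1: antecedent false → ✓
All positions satisfy it → formula holds.

Yes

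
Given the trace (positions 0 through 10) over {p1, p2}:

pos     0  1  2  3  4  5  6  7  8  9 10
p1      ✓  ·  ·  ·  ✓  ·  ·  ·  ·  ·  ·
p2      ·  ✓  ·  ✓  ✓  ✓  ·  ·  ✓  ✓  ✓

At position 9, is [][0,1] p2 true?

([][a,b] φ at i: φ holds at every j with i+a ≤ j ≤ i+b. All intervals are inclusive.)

Check p2 at every j in [9,10]:
  j=9: true
  j=10: true
All positions satisfy it → formula holds.

True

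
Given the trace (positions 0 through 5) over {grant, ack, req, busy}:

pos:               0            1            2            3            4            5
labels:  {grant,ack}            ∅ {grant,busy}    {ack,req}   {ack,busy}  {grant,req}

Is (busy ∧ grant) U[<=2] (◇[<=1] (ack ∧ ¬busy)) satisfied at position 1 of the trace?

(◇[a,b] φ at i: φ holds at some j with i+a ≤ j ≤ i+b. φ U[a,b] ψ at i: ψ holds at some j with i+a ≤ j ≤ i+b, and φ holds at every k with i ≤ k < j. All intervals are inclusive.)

Need some j in [1,3] with ◇[<=1] (ack ∧ ¬busy), and (busy ∧ grant) at every k in [1,j-1].
  j=1: ◇[<=1] (ack ∧ ¬busy) — fails (none in [1,2]).
  j=2: ◇[<=1] (ack ∧ ¬busy) holds, but (busy ∧ grant) fails at k=1 → not this j.
  j=3: ◇[<=1] (ack ∧ ¬busy) holds, but (busy ∧ grant) fails at k=1 → not this j.
No j in the window works → until fails.

Does not hold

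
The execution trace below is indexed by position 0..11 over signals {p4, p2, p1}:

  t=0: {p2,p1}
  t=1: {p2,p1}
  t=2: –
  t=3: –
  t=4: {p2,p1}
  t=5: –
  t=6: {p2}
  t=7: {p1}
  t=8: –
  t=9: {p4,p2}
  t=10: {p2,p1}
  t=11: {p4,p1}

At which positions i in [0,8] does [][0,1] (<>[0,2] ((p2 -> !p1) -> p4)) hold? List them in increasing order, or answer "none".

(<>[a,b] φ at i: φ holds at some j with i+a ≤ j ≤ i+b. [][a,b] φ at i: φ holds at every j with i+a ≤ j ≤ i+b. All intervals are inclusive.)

0, 1, 2, 3, 7, 8

Evaluate at each i in [0,8]:
  i=0: ✓ (all of [0,1])
  i=1: ✓ (all of [1,2])
  i=2: ✓ (all of [2,3])
  i=3: ✓ (all of [3,4])
  i=4: ✗ (fails at j=5)
  i=5: ✗ (fails at j=5)
  i=6: ✗ (fails at j=6)
  i=7: ✓ (all of [7,8])
  i=8: ✓ (all of [8,9])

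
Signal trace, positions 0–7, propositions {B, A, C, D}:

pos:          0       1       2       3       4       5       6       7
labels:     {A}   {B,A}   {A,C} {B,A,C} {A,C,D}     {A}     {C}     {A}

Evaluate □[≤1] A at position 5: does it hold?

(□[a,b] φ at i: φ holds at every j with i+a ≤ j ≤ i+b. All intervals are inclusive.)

False

Check A at every j in [5,6]:
  j=5: true
  j=6: false
Fails at j=6 → formula fails.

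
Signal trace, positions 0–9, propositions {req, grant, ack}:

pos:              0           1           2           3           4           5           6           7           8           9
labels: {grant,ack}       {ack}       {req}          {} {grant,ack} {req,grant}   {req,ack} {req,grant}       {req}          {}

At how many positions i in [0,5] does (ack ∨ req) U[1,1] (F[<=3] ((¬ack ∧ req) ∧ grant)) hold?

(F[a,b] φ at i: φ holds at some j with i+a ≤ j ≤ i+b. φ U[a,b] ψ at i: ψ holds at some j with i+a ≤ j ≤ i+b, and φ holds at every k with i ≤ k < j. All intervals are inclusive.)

Evaluate at each i in [0,5]:
  i=0: ✗ (no rhs in [1,1])
  i=1: ✓ (rhs at j=2; lhs holds on [1,1])
  i=2: ✓ (rhs at j=3; lhs holds on [2,2])
  i=3: ✗ (lhs fails at k=3 before rhs at j=4)
  i=4: ✓ (rhs at j=5; lhs holds on [4,4])
  i=5: ✓ (rhs at j=6; lhs holds on [5,5])
Positions where it holds: {1, 2, 4, 5} → 4.

4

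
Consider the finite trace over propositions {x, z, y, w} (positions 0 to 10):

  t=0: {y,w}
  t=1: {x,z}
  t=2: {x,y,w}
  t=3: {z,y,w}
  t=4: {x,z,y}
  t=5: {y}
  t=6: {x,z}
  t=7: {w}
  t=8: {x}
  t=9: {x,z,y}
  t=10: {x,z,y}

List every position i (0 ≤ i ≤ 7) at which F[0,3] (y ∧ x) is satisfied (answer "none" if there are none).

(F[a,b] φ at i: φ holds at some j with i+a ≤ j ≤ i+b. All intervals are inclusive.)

Evaluate at each i in [0,7]:
  i=0: ✓ (witness j=2)
  i=1: ✓ (witness j=2)
  i=2: ✓ (witness j=2)
  i=3: ✓ (witness j=4)
  i=4: ✓ (witness j=4)
  i=5: ✗ (none in [5,8])
  i=6: ✓ (witness j=9)
  i=7: ✓ (witness j=9)

0, 1, 2, 3, 4, 6, 7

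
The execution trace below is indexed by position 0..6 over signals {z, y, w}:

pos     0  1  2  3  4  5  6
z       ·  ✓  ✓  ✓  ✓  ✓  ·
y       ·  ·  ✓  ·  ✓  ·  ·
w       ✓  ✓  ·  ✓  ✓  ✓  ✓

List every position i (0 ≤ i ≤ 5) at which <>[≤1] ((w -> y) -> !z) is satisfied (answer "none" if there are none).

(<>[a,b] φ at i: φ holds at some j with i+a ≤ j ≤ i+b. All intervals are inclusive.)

0, 1, 2, 3, 4, 5

Evaluate at each i in [0,5]:
  i=0: ✓ (witness j=0)
  i=1: ✓ (witness j=1)
  i=2: ✓ (witness j=3)
  i=3: ✓ (witness j=3)
  i=4: ✓ (witness j=5)
  i=5: ✓ (witness j=5)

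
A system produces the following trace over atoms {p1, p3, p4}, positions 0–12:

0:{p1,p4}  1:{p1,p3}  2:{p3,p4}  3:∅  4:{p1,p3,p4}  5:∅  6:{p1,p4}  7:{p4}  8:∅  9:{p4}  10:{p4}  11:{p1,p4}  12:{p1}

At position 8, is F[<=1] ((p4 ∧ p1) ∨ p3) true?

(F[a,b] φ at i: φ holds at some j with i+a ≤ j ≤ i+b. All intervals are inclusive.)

Does not hold

Check ((p4 ∧ p1) ∨ p3) at each j in [8,9]:
  j=8: false
  j=9: false
No position in the window satisfies it → formula fails.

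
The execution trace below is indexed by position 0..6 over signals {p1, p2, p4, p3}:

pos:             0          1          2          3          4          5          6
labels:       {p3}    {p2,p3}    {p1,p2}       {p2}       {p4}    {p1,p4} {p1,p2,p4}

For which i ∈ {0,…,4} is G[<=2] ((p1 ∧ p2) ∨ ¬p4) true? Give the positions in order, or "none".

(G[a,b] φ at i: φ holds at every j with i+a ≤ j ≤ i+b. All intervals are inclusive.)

Evaluate at each i in [0,4]:
  i=0: ✓ (all of [0,2])
  i=1: ✓ (all of [1,3])
  i=2: ✗ (fails at j=4)
  i=3: ✗ (fails at j=4)
  i=4: ✗ (fails at j=4)

0, 1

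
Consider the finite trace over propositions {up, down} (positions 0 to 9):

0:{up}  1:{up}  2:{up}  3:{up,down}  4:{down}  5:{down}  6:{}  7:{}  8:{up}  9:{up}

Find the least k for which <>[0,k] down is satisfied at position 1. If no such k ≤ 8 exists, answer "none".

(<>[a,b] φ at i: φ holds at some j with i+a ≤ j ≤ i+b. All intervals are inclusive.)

2

Scan j = 1,2,… for down:
  j=1: fails
  j=2: fails
  j=3: holds
First hit at j=3, so smallest k = 3-1 = 2.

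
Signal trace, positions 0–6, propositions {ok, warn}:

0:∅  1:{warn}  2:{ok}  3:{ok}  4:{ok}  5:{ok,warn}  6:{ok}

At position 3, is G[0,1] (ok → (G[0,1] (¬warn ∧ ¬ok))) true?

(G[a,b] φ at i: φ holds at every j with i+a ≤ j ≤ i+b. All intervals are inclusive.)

Check (ok → (G[0,1] (¬warn ∧ ¬ok))) at every j in [3,4]:
  j=3: antecedent true; consequent fails at 3 → ✗
  j=4: antecedent true; consequent fails at 4 → ✗
Fails at j=3 → formula fails.

No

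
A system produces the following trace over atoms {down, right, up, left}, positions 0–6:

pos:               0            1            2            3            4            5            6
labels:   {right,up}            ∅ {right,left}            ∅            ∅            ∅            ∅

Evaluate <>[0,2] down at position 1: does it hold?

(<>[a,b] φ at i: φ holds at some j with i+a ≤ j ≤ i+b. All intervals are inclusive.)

Check down at each j in [1,3]:
  j=1: false
  j=2: false
  j=3: false
No position in the window satisfies it → formula fails.

No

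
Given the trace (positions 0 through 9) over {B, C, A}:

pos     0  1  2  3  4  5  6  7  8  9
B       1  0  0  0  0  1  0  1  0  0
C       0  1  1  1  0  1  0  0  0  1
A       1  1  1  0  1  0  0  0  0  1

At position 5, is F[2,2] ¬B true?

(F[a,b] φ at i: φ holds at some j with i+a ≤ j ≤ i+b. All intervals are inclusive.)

False

Check ¬B at each j in [7,7]:
  j=7: false
No position in the window satisfies it → formula fails.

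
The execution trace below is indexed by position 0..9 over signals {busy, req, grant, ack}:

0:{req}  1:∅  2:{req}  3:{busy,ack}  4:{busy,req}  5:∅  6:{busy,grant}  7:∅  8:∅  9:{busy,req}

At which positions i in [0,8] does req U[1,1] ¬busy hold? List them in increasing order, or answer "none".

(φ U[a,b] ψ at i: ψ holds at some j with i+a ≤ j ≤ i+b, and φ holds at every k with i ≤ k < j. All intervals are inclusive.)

0, 4

Evaluate at each i in [0,8]:
  i=0: ✓ (rhs at j=1; lhs holds on [0,0])
  i=1: ✗ (lhs fails at k=1 before rhs at j=2)
  i=2: ✗ (no rhs in [3,3])
  i=3: ✗ (no rhs in [4,4])
  i=4: ✓ (rhs at j=5; lhs holds on [4,4])
  i=5: ✗ (no rhs in [6,6])
  i=6: ✗ (lhs fails at k=6 before rhs at j=7)
  i=7: ✗ (lhs fails at k=7 before rhs at j=8)
  i=8: ✗ (no rhs in [9,9])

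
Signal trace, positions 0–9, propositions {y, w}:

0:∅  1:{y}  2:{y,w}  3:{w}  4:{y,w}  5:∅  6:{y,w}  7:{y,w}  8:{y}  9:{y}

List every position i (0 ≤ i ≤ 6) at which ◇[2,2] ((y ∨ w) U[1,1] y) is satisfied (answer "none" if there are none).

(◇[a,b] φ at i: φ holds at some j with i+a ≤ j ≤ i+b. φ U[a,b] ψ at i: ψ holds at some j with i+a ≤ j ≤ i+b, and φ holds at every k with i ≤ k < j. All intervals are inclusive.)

1, 4, 5, 6

Evaluate at each i in [0,6]:
  i=0: ✗ (none in [2,2])
  i=1: ✓ (witness j=3)
  i=2: ✗ (none in [4,4])
  i=3: ✗ (none in [5,5])
  i=4: ✓ (witness j=6)
  i=5: ✓ (witness j=7)
  i=6: ✓ (witness j=8)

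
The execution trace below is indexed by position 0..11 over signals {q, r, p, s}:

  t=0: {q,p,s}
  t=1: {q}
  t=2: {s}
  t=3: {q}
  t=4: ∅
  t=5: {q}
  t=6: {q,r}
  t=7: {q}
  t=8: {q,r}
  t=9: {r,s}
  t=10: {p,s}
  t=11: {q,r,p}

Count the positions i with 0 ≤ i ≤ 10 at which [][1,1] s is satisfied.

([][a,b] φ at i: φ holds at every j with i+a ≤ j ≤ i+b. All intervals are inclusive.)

3

Evaluate at each i in [0,10]:
  i=0: ✗ (fails at j=1)
  i=1: ✓ (all of [2,2])
  i=2: ✗ (fails at j=3)
  i=3: ✗ (fails at j=4)
  i=4: ✗ (fails at j=5)
  i=5: ✗ (fails at j=6)
  i=6: ✗ (fails at j=7)
  i=7: ✗ (fails at j=8)
  i=8: ✓ (all of [9,9])
  i=9: ✓ (all of [10,10])
  i=10: ✗ (fails at j=11)
Positions where it holds: {1, 8, 9} → 3.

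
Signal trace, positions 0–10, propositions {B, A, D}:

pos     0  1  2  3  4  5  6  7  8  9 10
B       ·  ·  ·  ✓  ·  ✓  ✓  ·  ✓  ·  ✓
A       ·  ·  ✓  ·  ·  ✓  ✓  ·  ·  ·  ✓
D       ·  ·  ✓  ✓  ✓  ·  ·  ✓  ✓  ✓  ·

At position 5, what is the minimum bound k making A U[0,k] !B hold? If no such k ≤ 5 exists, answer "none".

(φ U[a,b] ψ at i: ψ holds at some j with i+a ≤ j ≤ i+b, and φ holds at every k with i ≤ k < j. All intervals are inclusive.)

Need earliest j ≥ 5 with !B, and A at every k in [5,j-1].
  j=5: rhs fails.
  j=6: rhs fails.
  j=7: rhs holds; lhs holds on [5,6]. k = 2.

2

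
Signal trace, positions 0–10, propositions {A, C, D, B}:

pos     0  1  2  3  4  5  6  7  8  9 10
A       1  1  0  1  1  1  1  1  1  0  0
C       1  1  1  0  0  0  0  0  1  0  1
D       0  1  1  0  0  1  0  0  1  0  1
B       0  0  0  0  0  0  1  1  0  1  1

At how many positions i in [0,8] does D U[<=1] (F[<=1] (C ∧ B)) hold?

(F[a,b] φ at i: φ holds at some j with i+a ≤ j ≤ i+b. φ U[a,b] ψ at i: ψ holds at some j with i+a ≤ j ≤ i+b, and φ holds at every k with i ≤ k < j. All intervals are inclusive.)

1

Evaluate at each i in [0,8]:
  i=0: ✗ (no rhs in [0,1])
  i=1: ✗ (no rhs in [1,2])
  i=2: ✗ (no rhs in [2,3])
  i=3: ✗ (no rhs in [3,4])
  i=4: ✗ (no rhs in [4,5])
  i=5: ✗ (no rhs in [5,6])
  i=6: ✗ (no rhs in [6,7])
  i=7: ✗ (no rhs in [7,8])
  i=8: ✓ (rhs at j=9; lhs holds on [8,8])
Positions where it holds: {8} → 1.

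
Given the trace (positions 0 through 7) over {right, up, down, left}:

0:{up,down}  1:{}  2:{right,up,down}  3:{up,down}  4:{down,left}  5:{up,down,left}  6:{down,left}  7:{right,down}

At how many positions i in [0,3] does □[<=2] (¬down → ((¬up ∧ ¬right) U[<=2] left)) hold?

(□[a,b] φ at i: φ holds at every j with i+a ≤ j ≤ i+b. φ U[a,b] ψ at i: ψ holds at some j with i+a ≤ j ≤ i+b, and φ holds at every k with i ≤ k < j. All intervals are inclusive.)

Evaluate at each i in [0,3]:
  i=0: ✗ (fails at j=1)
  i=1: ✗ (fails at j=1)
  i=2: ✓ (all of [2,4])
  i=3: ✓ (all of [3,5])
Positions where it holds: {2, 3} → 2.

2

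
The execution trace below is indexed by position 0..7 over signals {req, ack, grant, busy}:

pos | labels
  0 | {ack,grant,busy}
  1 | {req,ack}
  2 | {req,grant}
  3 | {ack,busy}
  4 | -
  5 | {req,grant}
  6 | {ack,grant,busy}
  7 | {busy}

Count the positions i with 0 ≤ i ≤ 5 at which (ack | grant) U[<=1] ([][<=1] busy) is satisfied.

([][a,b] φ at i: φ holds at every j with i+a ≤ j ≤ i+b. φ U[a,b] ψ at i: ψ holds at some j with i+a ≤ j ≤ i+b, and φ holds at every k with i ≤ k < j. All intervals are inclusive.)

Evaluate at each i in [0,5]:
  i=0: ✗ (no rhs in [0,1])
  i=1: ✗ (no rhs in [1,2])
  i=2: ✗ (no rhs in [2,3])
  i=3: ✗ (no rhs in [3,4])
  i=4: ✗ (no rhs in [4,5])
  i=5: ✓ (rhs at j=6; lhs holds on [5,5])
Positions where it holds: {5} → 1.

1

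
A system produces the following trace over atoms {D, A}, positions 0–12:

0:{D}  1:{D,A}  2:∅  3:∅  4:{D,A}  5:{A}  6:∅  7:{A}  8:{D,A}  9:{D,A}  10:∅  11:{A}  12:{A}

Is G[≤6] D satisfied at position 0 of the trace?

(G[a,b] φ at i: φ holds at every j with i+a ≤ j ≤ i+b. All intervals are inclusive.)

False

Check D at every j in [0,6]:
  j=0: true
  j=1: true
  j=2: false
  j=3: false
  j=4: true
  j=5: false
  j=6: false
Fails at j=2 → formula fails.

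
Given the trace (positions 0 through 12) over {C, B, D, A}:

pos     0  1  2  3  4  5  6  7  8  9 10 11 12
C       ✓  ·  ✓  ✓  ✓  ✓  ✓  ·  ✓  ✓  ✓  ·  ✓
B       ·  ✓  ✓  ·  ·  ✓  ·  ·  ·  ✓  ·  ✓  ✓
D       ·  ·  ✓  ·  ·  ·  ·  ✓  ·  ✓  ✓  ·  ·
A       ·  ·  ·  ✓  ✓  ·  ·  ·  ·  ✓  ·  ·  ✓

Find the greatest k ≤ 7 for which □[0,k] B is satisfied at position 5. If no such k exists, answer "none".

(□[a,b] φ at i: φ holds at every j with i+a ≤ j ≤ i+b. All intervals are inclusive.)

B must hold from j=5 onward; find where it first fails.
  j=5: holds
  j=6: fails
Holds on [5,5], so largest k = 0.

0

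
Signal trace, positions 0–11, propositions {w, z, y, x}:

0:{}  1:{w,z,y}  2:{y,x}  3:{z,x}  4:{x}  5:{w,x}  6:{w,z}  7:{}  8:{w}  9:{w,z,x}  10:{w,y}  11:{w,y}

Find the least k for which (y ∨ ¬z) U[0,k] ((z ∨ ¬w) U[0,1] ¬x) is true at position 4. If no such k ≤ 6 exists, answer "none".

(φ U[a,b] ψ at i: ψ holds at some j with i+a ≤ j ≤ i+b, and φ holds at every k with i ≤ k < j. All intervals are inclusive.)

Need earliest j ≥ 4 with ((z ∨ ¬w) U[0,1] ¬x), and (y ∨ ¬z) at every k in [4,j-1].
  j=4: rhs fails.
  j=5: rhs fails.
  j=6: rhs holds; lhs holds on [4,5]. k = 2.

2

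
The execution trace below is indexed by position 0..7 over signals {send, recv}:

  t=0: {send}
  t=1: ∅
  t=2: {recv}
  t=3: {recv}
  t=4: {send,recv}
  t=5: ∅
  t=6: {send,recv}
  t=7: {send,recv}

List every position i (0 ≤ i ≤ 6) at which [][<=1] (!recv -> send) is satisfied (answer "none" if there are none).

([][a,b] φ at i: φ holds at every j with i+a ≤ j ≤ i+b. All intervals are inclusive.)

2, 3, 6

Evaluate at each i in [0,6]:
  i=0: ✗ (fails at j=1)
  i=1: ✗ (fails at j=1)
  i=2: ✓ (all of [2,3])
  i=3: ✓ (all of [3,4])
  i=4: ✗ (fails at j=5)
  i=5: ✗ (fails at j=5)
  i=6: ✓ (all of [6,7])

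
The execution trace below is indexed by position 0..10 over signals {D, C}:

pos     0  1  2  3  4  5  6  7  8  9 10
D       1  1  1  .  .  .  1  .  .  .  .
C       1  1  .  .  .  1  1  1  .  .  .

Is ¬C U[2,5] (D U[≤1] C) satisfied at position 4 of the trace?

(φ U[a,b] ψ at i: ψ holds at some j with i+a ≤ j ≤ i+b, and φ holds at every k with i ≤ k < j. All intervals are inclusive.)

No

Need some j in [6,9] with (D U[≤1] C), and ¬C at every k in [4,j-1].
  j=6: (D U[≤1] C) holds, but ¬C fails at k=5 → not this j.
  j=7: (D U[≤1] C) holds, but ¬C fails at k=5 → not this j.
  j=8: (D U[≤1] C) — fails.
  j=9: (D U[≤1] C) — fails.
No j in the window works → until fails.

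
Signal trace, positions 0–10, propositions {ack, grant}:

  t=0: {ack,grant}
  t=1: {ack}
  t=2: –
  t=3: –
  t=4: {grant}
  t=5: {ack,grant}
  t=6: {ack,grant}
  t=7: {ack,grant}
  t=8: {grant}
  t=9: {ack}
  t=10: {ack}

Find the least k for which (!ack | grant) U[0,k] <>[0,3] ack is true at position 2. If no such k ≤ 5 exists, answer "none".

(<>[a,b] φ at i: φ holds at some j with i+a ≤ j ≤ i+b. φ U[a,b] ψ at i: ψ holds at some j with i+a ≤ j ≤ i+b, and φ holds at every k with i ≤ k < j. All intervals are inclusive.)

Need earliest j ≥ 2 with <>[0,3] ack, and (!ack | grant) at every k in [2,j-1].
  j=2: rhs holds (empty prefix). k = 0.

0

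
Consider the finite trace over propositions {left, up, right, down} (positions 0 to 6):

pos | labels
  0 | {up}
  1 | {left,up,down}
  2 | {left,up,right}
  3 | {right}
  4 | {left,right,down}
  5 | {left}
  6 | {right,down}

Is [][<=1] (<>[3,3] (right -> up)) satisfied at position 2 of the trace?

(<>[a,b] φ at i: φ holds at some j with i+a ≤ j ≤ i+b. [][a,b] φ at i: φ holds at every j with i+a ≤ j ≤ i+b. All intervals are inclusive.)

Check <>[3,3] (right -> up) at every j in [2,3]:
  j=2: holds (witness at 5)
  j=3: fails (none in [6,6])
Fails at j=3 → formula fails.

No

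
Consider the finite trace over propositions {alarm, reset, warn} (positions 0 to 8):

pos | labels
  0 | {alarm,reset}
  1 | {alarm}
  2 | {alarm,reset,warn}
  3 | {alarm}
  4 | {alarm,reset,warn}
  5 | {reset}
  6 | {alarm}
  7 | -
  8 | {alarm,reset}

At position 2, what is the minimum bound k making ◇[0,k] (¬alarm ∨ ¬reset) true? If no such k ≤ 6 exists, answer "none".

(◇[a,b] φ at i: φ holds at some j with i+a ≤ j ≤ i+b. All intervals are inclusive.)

1

Scan j = 2,3,… for (¬alarm ∨ ¬reset):
  j=2: fails
  j=3: holds
First hit at j=3, so smallest k = 3-2 = 1.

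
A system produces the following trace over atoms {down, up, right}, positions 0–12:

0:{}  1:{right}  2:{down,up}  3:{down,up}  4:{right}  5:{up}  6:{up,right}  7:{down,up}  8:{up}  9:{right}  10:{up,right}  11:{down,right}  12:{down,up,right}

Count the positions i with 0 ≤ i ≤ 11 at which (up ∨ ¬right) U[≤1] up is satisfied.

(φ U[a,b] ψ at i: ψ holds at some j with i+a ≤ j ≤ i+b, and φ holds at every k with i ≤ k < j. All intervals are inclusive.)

7

Evaluate at each i in [0,11]:
  i=0: ✗ (no rhs in [0,1])
  i=1: ✗ (lhs fails at k=1 before rhs at j=2)
  i=2: ✓ (rhs at j=2)
  i=3: ✓ (rhs at j=3)
  i=4: ✗ (lhs fails at k=4 before rhs at j=5)
  i=5: ✓ (rhs at j=5)
  i=6: ✓ (rhs at j=6)
  i=7: ✓ (rhs at j=7)
  i=8: ✓ (rhs at j=8)
  i=9: ✗ (lhs fails at k=9 before rhs at j=10)
  i=10: ✓ (rhs at j=10)
  i=11: ✗ (lhs fails at k=11 before rhs at j=12)
Positions where it holds: {2, 3, 5, 6, 7, 8, 10} → 7.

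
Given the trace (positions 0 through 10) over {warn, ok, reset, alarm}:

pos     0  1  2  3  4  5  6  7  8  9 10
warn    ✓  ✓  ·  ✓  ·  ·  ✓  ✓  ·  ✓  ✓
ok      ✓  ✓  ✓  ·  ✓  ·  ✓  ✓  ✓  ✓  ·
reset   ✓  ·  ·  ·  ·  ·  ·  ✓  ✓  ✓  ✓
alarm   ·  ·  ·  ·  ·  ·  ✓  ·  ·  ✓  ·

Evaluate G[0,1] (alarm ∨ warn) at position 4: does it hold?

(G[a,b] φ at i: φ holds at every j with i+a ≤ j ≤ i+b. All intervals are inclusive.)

Does not hold

Check (alarm ∨ warn) at every j in [4,5]:
  j=4: false
  j=5: false
Fails at j=4 → formula fails.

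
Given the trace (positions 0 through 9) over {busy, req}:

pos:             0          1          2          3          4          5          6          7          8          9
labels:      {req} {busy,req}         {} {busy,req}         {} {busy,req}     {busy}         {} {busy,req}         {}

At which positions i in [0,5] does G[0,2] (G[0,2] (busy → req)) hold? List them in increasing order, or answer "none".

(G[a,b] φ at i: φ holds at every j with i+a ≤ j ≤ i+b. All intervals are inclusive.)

0, 1

Evaluate at each i in [0,5]:
  i=0: ✓ (all of [0,2])
  i=1: ✓ (all of [1,3])
  i=2: ✗ (fails at j=4)
  i=3: ✗ (fails at j=4)
  i=4: ✗ (fails at j=4)
  i=5: ✗ (fails at j=5)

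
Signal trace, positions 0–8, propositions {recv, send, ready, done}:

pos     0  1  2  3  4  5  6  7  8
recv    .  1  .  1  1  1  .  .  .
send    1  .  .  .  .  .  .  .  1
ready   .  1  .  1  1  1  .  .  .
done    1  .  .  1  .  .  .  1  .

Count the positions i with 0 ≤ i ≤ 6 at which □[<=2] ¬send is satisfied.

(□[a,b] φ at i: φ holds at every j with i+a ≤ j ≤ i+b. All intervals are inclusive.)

5

Evaluate at each i in [0,6]:
  i=0: ✗ (fails at j=0)
  i=1: ✓ (all of [1,3])
  i=2: ✓ (all of [2,4])
  i=3: ✓ (all of [3,5])
  i=4: ✓ (all of [4,6])
  i=5: ✓ (all of [5,7])
  i=6: ✗ (fails at j=8)
Positions where it holds: {1, 2, 3, 4, 5} → 5.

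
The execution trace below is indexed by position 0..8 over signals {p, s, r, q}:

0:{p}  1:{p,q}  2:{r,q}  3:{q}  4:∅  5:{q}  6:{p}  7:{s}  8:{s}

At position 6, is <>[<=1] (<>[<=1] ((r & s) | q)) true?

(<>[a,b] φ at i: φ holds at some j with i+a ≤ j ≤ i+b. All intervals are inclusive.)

Check <>[<=1] ((r & s) | q) at each j in [6,7]:
  j=6: fails (none in [6,7])
  j=7: fails (none in [7,8])
No position in the window satisfies it → formula fails.

Does not hold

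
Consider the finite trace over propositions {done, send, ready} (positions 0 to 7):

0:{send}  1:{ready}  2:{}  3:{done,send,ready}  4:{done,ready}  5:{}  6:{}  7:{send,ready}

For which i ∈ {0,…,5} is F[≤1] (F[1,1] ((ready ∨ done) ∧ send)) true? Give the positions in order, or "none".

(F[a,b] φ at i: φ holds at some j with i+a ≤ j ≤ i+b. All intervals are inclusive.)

Evaluate at each i in [0,5]:
  i=0: ✗ (none in [0,1])
  i=1: ✓ (witness j=2)
  i=2: ✓ (witness j=2)
  i=3: ✗ (none in [3,4])
  i=4: ✗ (none in [4,5])
  i=5: ✓ (witness j=6)

1, 2, 5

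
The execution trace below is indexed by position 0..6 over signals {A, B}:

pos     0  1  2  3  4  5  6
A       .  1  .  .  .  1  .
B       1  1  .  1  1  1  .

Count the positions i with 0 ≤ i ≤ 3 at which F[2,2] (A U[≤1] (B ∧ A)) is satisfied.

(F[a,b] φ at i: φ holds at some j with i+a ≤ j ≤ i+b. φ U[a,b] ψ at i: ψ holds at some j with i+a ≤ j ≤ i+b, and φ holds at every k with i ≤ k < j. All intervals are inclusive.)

1

Evaluate at each i in [0,3]:
  i=0: ✗ (none in [2,2])
  i=1: ✗ (none in [3,3])
  i=2: ✗ (none in [4,4])
  i=3: ✓ (witness j=5)
Positions where it holds: {3} → 1.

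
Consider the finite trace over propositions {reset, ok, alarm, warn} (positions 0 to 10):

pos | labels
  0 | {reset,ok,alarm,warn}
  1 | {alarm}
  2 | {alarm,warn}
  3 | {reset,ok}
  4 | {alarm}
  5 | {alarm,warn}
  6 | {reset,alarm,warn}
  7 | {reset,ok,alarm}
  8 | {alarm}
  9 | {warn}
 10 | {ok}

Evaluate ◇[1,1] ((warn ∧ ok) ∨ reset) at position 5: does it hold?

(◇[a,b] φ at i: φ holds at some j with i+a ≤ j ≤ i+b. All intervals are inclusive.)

True

Check ((warn ∧ ok) ∨ reset) at each j in [6,6]:
  j=6: true
Found at j=6 → formula holds.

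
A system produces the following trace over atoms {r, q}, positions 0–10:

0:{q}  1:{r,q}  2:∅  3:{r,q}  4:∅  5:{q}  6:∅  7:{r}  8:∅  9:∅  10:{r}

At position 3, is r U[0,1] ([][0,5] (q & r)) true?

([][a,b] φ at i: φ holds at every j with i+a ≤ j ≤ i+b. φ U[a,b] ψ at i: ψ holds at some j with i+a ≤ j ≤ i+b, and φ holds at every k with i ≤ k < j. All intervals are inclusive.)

False

Need some j in [3,4] with [][0,5] (q & r), and r at every k in [3,j-1].
  j=3: [][0,5] (q & r) — fails at 4.
  j=4: [][0,5] (q & r) — fails at 4.
No j in the window works → until fails.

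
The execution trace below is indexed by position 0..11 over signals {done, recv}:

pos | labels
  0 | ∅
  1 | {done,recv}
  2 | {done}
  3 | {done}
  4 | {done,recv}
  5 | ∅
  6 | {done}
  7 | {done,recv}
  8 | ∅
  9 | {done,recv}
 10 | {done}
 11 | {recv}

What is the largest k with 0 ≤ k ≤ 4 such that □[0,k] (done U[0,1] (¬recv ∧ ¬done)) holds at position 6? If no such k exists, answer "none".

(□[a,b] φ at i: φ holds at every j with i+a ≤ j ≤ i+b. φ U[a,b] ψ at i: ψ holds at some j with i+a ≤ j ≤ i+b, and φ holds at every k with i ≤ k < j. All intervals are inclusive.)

none

(done U[0,1] (¬recv ∧ ¬done)) must hold from j=6 onward; find where it first fails.
  j=6: fails → no k works.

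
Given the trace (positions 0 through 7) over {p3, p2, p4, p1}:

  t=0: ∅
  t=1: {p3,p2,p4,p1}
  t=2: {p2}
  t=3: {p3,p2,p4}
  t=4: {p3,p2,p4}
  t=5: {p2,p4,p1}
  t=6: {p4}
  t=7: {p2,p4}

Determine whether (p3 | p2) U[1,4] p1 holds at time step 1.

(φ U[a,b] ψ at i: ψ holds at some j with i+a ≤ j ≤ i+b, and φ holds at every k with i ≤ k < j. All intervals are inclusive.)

Need some j in [2,5] with p1, and (p3 | p2) at every k in [1,j-1].
  j=2: p1 false.
  j=3: p1 false.
  j=4: p1 false.
  j=5: p1 holds; (p3 | p2) holds at every k in [1,4] → satisfied.

Holds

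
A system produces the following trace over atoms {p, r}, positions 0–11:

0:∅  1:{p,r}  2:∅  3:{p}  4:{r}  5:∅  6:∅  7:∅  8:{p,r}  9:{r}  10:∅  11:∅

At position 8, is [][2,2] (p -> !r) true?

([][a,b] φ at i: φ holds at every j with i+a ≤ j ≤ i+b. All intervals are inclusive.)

True

Check (p -> !r) at every j in [10,10]:
  j=10: antecedent false → ✓
All positions satisfy it → formula holds.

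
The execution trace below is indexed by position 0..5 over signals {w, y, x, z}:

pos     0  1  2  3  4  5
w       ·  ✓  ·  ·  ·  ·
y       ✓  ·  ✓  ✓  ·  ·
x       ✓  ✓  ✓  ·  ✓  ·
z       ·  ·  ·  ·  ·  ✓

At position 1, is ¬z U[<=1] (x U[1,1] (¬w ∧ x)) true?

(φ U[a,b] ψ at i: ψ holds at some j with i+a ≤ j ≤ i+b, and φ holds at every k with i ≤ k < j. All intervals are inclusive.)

Need some j in [1,2] with (x U[1,1] (¬w ∧ x)), and ¬z at every k in [1,j-1].
  j=1: (x U[1,1] (¬w ∧ x)) holds; no prefix to check → satisfied.

Holds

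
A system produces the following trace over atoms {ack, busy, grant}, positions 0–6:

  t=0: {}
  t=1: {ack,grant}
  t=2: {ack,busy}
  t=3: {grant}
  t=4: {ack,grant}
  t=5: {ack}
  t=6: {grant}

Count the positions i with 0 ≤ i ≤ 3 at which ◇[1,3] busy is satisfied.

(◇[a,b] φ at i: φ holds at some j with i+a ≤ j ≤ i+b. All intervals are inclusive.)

2

Evaluate at each i in [0,3]:
  i=0: ✓ (witness j=2)
  i=1: ✓ (witness j=2)
  i=2: ✗ (none in [3,5])
  i=3: ✗ (none in [4,6])
Positions where it holds: {0, 1} → 2.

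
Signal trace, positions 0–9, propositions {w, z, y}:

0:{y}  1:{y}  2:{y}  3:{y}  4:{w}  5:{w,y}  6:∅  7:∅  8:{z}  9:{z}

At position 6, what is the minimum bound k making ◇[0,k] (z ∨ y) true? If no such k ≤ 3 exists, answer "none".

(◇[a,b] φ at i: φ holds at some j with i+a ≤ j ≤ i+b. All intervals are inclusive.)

Scan j = 6,7,… for (z ∨ y):
  j=6: fails
  j=7: fails
  j=8: holds
First hit at j=8, so smallest k = 8-6 = 2.

2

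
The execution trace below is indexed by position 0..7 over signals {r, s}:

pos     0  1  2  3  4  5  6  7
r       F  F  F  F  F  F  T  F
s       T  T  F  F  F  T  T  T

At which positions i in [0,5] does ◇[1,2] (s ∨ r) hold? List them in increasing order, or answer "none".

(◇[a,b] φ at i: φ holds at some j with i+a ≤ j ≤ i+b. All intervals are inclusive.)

0, 3, 4, 5

Evaluate at each i in [0,5]:
  i=0: ✓ (witness j=1)
  i=1: ✗ (none in [2,3])
  i=2: ✗ (none in [3,4])
  i=3: ✓ (witness j=5)
  i=4: ✓ (witness j=5)
  i=5: ✓ (witness j=6)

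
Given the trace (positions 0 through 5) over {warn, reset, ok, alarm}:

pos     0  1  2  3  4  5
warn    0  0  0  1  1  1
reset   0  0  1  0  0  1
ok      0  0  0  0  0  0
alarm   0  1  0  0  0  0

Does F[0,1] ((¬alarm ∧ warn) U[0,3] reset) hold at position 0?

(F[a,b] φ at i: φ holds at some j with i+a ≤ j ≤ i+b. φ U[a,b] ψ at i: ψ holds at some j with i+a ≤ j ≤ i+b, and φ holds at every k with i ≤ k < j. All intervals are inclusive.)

Does not hold

Check ((¬alarm ∧ warn) U[0,3] reset) at each j in [0,1]:
  j=0: fails
  j=1: fails
No position in the window satisfies it → formula fails.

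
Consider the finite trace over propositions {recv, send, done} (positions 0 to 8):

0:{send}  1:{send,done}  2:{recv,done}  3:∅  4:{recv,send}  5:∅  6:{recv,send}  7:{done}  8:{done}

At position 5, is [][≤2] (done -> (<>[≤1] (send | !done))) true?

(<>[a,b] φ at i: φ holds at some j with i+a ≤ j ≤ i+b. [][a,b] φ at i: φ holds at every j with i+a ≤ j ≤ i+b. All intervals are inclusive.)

False

Check (done -> (<>[≤1] (send | !done))) at every j in [5,7]:
  j=5: antecedent false → ✓
  j=6: antecedent false → ✓
  j=7: antecedent true; consequent fails (none in [7,8]) → ✗
Fails at j=7 → formula fails.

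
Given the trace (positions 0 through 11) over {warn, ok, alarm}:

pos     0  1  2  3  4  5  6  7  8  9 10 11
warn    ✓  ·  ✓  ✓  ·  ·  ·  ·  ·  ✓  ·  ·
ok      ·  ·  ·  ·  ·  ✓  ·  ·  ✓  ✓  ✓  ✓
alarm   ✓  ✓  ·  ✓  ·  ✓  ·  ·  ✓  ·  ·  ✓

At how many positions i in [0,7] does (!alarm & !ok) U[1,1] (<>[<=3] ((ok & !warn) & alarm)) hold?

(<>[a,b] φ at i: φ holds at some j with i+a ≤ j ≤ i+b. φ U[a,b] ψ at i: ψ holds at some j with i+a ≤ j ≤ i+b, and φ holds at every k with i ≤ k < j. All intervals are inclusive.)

Evaluate at each i in [0,7]:
  i=0: ✗ (no rhs in [1,1])
  i=1: ✗ (lhs fails at k=1 before rhs at j=2)
  i=2: ✓ (rhs at j=3; lhs holds on [2,2])
  i=3: ✗ (lhs fails at k=3 before rhs at j=4)
  i=4: ✓ (rhs at j=5; lhs holds on [4,4])
  i=5: ✗ (lhs fails at k=5 before rhs at j=6)
  i=6: ✓ (rhs at j=7; lhs holds on [6,6])
  i=7: ✓ (rhs at j=8; lhs holds on [7,7])
Positions where it holds: {2, 4, 6, 7} → 4.

4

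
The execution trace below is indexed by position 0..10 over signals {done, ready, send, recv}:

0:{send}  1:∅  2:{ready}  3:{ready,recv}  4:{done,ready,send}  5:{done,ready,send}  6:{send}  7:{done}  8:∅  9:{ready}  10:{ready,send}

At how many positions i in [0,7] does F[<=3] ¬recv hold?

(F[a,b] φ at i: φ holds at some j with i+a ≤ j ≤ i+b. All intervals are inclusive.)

Evaluate at each i in [0,7]:
  i=0: ✓ (witness j=0)
  i=1: ✓ (witness j=1)
  i=2: ✓ (witness j=2)
  i=3: ✓ (witness j=4)
  i=4: ✓ (witness j=4)
  i=5: ✓ (witness j=5)
  i=6: ✓ (witness j=6)
  i=7: ✓ (witness j=7)
Positions where it holds: {0, 1, 2, 3, 4, 5, 6, 7} → 8.

8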